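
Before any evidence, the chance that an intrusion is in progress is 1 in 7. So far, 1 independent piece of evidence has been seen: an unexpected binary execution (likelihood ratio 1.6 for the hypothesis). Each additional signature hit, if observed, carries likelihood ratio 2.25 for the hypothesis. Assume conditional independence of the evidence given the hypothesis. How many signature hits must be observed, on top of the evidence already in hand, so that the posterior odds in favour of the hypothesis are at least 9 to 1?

5

Prior odds = (1/7)/(6/7) = 1/6.
Bayes factor of the evidence already in hand = 1.6.
Odds after that evidence = (1/6) × 1.6 = 4/15.
Target odds = 9.
Need 2.25ⁿ ≥ 9 ÷ (4/15) = 33.75.
2.25⁴ = 25.62890625 falls short of 33.75 but 2.25⁵ = 59049/1024 reaches it, so n = 5.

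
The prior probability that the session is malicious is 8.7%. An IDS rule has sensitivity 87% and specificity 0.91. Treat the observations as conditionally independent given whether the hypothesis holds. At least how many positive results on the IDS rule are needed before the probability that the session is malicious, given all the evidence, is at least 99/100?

4

Prior odds = 0.087/0.913 = 87/913.
False-positive rate = 1 − 0.91 = 0.09; likelihood ratio of a positive = 0.87/0.09 = 29/3.
Target posterior odds = 0.99/0.01 = 99.
Need (87/913) × (29/3)ⁿ ≥ 99, i.e. (29/3)ⁿ ≥ 30129/29.
(29/3)³ = 24389/27 falls short of 30129/29 but (29/3)⁴ = 707281/81 reaches it, so n = 4.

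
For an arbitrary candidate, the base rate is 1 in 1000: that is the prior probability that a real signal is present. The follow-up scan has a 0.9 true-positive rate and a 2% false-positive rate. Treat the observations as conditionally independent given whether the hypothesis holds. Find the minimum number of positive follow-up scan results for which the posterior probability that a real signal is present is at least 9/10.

Prior odds: 0.001 ÷ 0.999 = 1/999.
Likelihood ratio of a positive result = 0.9/0.02 = 45.
Target odds: 0.9 ÷ 0.1 = 9.
Require 45ⁿ ≥ 9 ÷ (1/999) = 8991.
45² = 2025 falls short of 8991 but 45³ = 91125 reaches it, so n = 3.

3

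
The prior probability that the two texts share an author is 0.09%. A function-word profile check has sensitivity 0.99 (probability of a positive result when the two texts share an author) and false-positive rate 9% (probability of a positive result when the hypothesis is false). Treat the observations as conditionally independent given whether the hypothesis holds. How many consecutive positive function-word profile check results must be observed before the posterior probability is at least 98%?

Prior odds = 0.0009/0.9991 = 9/9991.
Likelihood ratio of a positive result = 0.99/0.09 = 11.
Target odds: 0.98 ÷ 0.02 = 49.
Require 11ⁿ ≥ 49 ÷ (9/9991) = 489559/9.
11⁴ = 14641 falls short of 489559/9 but 11⁵ = 161051 reaches it, so n = 5.

5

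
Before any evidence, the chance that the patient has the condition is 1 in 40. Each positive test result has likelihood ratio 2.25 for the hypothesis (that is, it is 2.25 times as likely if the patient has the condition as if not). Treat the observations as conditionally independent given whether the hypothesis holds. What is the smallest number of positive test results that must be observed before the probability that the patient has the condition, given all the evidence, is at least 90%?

Prior odds = 0.025/0.975 = 1/39.
Likelihood ratio per positive test result = 2.25.
Target odds: 0.9 ÷ 0.1 = 9.
Require 2.25ⁿ ≥ 9 ÷ (1/39) = 351.
2.25⁷ = 4782969/16384 falls short of 351 but 2.25⁸ = 43046721/65536 reaches it, so n = 8.

8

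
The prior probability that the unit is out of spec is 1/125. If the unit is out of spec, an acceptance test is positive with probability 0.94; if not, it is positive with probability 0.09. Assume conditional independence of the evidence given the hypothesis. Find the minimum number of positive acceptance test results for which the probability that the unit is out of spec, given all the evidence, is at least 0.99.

5

Prior odds: 0.008 ÷ 0.992 = 1/124.
Likelihood ratio of a positive = 0.94/0.09 = 94/9.
Target odds: 0.99 ÷ 0.01 = 99.
Require (94/9)ⁿ ≥ 99 ÷ (1/124) = 12276.
(94/9)⁴ = 78074896/6561 falls short of 12276 but (94/9)⁵ ≈124287 reaches it, so n = 5.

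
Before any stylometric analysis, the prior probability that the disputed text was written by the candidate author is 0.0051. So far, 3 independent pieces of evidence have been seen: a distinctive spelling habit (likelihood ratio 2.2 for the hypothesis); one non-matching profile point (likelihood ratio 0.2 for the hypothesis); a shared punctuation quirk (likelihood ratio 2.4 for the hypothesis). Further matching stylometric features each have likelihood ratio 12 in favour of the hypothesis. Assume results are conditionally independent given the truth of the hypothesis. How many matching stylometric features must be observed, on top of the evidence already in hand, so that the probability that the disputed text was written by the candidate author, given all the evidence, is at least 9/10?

3

Prior odds = 0.0051/0.9949 = 51/9949.
Combined Bayes factor of the evidence already in hand = 2.2 × 0.2 × 2.4 = 1.056.
Odds after that evidence = (51/9949) × 1.056 = 6732/1243625.
Target odds = 0.9/0.1 = 9.
Need 12ⁿ ≥ 9 ÷ (6732/1243625) = 1243625/748.
12² = 144 falls short of 1243625/748 but 12³ = 1728 reaches it, so n = 3.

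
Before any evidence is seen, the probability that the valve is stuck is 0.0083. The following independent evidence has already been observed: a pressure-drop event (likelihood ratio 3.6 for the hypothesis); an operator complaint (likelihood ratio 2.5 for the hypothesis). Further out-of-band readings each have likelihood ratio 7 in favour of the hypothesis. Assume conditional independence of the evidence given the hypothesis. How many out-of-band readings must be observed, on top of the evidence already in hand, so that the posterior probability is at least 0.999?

Prior odds = 0.0083/0.9917 = 83/9917.
Combined Bayes factor of the evidence already in hand = 3.6 × 2.5 = 9.
Odds after that evidence = (83/9917) × 9 = 747/9917.
Target odds = 0.999/0.001 = 999.
Need 7ⁿ ≥ 999 ÷ (747/9917) = 1100787/83.
7⁴ = 2401 falls short of 1100787/83 but 7⁵ = 16807 reaches it, so n = 5.

5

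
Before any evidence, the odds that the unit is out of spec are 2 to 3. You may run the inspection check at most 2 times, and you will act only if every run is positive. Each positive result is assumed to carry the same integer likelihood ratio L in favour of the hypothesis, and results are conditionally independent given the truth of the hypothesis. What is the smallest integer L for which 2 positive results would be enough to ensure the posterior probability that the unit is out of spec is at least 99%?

Prior odds = 2/3.
Target odds = 0.99/0.01 = 99.
Need L² ≥ 99 ÷ (2/3) = 148.5.
12² = 144 < 148.5 ≤ 169 = 13², so L = 13.

13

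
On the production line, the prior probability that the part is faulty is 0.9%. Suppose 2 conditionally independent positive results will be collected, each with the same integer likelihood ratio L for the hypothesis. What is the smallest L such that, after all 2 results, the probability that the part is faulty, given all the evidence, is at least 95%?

Prior odds = 0.009/0.991 = 9/991.
Target odds = 0.95/0.05 = 19.
Need L² ≥ 19 ÷ (9/991) = 18829/9.
45² = 2025 < 18829/9 ≤ 2116 = 46², so L = 46.

46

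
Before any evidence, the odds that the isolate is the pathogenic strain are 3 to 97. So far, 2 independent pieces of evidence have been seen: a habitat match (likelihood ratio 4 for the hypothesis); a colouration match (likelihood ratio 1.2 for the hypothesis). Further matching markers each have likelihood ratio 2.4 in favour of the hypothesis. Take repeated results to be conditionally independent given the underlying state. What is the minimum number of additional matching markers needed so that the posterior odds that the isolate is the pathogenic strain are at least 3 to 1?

4

Prior odds = 3/97.
Combined Bayes factor of the evidence already in hand = 4 × 1.2 = 4.8.
Odds after that evidence = (3/97) × 4.8 = 72/485.
Target odds = 3.
Need 2.4ⁿ ≥ 3 ÷ (72/485) = 485/24.
2.4³ = 13.824 falls short of 485/24 but 2.4⁴ = 33.1776 reaches it, so n = 4.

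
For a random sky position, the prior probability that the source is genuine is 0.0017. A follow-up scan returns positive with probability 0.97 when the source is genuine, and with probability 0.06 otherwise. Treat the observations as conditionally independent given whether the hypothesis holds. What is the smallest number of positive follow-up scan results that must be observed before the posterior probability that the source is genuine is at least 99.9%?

5

Prior odds: 0.0017 ÷ 0.9983 = 17/9983.
Likelihood ratio of a positive result = 0.97/0.06 = 97/6.
Target posterior odds = 0.999/0.001 = 999.
Require (97/6)ⁿ ≥ 999 ÷ (17/9983) = 9973017/17.
(97/6)⁴ = 88529281/1296 falls short of 9973017/17 but (97/6)⁵ ≈1.10434e+06 reaches it, so n = 5.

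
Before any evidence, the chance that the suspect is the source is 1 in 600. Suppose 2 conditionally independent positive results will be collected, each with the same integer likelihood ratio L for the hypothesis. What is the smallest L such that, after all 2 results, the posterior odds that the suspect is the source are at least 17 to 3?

Prior odds = (1/600)/(599/600) = 1/599.
Target odds = 17/3.
Need L² ≥ 17/3 ÷ (1/599) = 10183/3.
58² = 3364 < 10183/3 ≤ 3481 = 59², so L = 59.

59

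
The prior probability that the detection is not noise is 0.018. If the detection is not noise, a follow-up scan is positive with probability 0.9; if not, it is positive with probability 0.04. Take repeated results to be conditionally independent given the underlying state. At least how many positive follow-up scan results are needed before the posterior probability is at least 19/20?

3

Prior odds: 0.018 ÷ 0.982 = 9/491.
Likelihood ratio of a positive = 0.9/0.04 = 22.5.
Target posterior odds = 0.95/0.05 = 19.
Require 22.5ⁿ ≥ 19 ÷ (9/491) = 9329/9.
22.5² = 506.25 falls short of 9329/9 but 22.5³ = 11390.625 reaches it, so n = 3.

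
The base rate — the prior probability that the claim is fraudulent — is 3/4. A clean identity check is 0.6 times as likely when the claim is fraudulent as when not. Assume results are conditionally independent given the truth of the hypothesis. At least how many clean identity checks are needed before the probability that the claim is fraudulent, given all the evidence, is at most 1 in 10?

Prior odds = 0.75/0.25 = 3.
Likelihood ratio per clean identity check = 0.6.
Target posterior odds = 0.1/0.9 = 1/9.
Require 0.6ⁿ ≤ 1/9 ÷ 3 = 1/27.
0.6⁶ = 729/15625 is still above 1/27 but 0.6⁷ = 2187/78125 is at or below it, so n = 7.

7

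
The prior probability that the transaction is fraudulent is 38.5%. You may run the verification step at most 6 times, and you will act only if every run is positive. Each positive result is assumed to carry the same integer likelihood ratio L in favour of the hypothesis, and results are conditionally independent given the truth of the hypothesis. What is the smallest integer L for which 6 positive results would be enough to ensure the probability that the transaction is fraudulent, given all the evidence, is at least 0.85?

2

Prior odds = 0.385/0.615 = 77/123.
Target odds = 0.85/0.15 = 17/3.
Need L⁶ ≥ 17/3 ÷ (77/123) = 697/77.
1⁶ = 1 < 697/77 ≤ 64 = 2⁶, so L = 2.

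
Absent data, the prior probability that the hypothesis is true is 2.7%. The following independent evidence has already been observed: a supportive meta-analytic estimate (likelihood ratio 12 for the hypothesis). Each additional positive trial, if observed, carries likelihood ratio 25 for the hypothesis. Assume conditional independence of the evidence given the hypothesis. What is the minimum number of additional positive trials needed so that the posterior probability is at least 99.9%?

3

Prior odds = 0.027/0.973 = 27/973.
Bayes factor of the evidence already in hand = 12.
Odds after that evidence = (27/973) × 12 = 324/973.
Target odds = 0.999/0.001 = 999.
Need 25ⁿ ≥ 999 ÷ (324/973) = 36001/12.
25² = 625 falls short of 36001/12 but 25³ = 15625 reaches it, so n = 3.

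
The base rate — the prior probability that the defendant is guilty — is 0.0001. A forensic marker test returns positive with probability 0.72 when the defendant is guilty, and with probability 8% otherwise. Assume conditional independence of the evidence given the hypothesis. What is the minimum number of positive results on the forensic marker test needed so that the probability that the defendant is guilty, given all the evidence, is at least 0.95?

Prior odds = 0.0001/0.9999 = 1/9999.
Likelihood ratio of a positive result = 0.72/0.08 = 9.
Target odds: 0.95 ÷ 0.05 = 19.
Require 9ⁿ ≥ 19 ÷ (1/9999) = 189981.
9⁵ = 59049 falls short of 189981 but 9⁶ = 531441 reaches it, so n = 6.

6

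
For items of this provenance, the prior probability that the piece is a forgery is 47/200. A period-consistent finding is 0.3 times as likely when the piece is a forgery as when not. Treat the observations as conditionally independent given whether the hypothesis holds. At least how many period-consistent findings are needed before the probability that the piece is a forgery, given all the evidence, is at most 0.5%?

4

Prior odds: 0.235 ÷ 0.765 = 47/153.
Likelihood ratio per period-consistent finding = 0.3.
Target odds: 0.005 ÷ 0.995 = 1/199.
Require 0.3ⁿ ≤ 1/199 ÷ (47/153) = 153/9353.
0.3³ = 0.027 is still above 153/9353 but 0.3⁴ = 0.0081 is at or below it, so n = 4.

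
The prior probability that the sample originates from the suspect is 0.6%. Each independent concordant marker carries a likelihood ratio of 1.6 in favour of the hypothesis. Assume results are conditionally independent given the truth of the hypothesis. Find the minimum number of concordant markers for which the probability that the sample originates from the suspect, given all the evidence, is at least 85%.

Prior odds = 0.006/0.994 = 3/497.
Likelihood ratio per concordant marker = 1.6.
Target posterior odds = 0.85/0.15 = 17/3.
Require 1.6ⁿ ≥ 17/3 ÷ (3/497) = 8449/9.
1.6¹⁴ ≈720.576 falls short of 8449/9 but 1.6¹⁵ ≈1152.92 reaches it, so n = 15.

15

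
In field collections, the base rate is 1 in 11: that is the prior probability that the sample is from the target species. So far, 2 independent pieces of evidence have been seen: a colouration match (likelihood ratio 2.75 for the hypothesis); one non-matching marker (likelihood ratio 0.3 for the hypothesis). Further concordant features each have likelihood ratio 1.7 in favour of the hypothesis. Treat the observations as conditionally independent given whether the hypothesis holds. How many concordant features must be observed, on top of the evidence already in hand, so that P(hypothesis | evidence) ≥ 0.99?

14

Prior odds = (1/11)/(10/11) = 0.1.
Combined Bayes factor of the evidence already in hand = 2.75 × 0.3 = 0.825.
Odds after that evidence = 0.1 × 0.825 = 0.0825.
Target odds = 0.99/0.01 = 99.
Need 1.7ⁿ ≥ 99 ÷ 0.0825 = 1200.
1.7¹³ ≈990.458 falls short of 1200 but 1.7¹⁴ ≈1683.78 reaches it, so n = 14.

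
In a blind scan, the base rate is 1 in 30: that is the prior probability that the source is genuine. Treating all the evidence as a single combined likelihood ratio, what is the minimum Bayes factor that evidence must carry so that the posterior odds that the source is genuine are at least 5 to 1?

Prior odds = (1/30)/(29/30) = 1/29.
Target odds = 5.
Required Bayes factor = 5 ÷ (1/29) = 145.

145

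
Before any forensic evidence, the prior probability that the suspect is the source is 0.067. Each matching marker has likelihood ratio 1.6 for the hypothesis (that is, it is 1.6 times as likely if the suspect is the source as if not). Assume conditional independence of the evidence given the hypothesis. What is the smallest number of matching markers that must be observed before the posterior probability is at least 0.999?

21

Prior odds = 0.067/0.933 = 67/933.
Likelihood ratio per matching marker = 1.6.
Target odds: 0.999 ÷ 0.001 = 999.
Require 1.6ⁿ ≥ 999 ÷ (67/933) = 932067/67.
1.6²⁰ ≈12089.3 falls short of 932067/67 but 1.6²¹ ≈19342.8 reaches it, so n = 21.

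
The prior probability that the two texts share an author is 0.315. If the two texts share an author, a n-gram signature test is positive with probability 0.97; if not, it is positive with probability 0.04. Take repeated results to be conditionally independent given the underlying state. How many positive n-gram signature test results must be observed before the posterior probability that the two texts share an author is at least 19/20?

2

Prior odds = 0.315/0.685 = 63/137.
Likelihood ratio of a positive = 0.97/0.04 = 24.25.
Target posterior odds = 0.95/0.05 = 19.
Require 24.25ⁿ ≥ 19 ÷ (63/137) = 2603/63.
24.25¹ = 24.25 falls short of 2603/63 but 24.25² = 588.0625 reaches it, so n = 2.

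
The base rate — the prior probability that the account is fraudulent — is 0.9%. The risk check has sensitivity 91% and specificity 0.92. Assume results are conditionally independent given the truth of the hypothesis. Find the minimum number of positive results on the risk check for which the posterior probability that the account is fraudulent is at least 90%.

Prior odds = 0.009/0.991 = 9/991.
False-positive rate = 1 − 0.92 = 0.08; likelihood ratio of a positive = 0.91/0.08 = 11.375.
Target odds: 0.9 ÷ 0.1 = 9.
Require 11.375ⁿ ≥ 9 ÷ (9/991) = 991.
11.375² = 129.390625 falls short of 991 but 11.375³ = 753571/512 reaches it, so n = 3.

3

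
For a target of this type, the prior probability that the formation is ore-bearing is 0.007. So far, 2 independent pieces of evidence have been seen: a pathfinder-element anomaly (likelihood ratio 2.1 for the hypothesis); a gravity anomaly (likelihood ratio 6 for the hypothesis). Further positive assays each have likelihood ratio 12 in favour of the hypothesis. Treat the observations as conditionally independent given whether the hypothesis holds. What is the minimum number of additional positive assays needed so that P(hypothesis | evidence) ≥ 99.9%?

4

Prior odds = 0.007/0.993 = 7/993.
Combined Bayes factor of the evidence already in hand = 2.1 × 6 = 12.6.
Odds after that evidence = (7/993) × 12.6 = 147/1655.
Target odds = 0.999/0.001 = 999.
Need 12ⁿ ≥ 999 ÷ (147/1655) = 551115/49.
12³ = 1728 falls short of 551115/49 but 12⁴ = 20736 reaches it, so n = 4.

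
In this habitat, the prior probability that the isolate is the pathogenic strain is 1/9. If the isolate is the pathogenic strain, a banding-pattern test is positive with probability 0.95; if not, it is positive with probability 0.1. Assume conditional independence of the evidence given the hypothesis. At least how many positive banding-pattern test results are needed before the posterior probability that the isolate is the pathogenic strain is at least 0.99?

Prior odds: (1/9) ÷ (8/9) = 0.125.
Likelihood ratio of a positive = 0.95/0.1 = 9.5.
Target posterior odds = 0.99/0.01 = 99.
Need 0.125 × 9.5ⁿ ≥ 99, i.e. 9.5ⁿ ≥ 792.
9.5² = 90.25 falls short of 792 but 9.5³ = 857.375 reaches it, so n = 3.

3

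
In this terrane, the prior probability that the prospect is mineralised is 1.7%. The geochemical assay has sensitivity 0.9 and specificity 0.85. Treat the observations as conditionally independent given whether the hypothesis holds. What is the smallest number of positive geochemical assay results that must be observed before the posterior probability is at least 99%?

5

Prior odds: 0.017 ÷ 0.983 = 17/983.
False-positive rate = 1 − 0.85 = 0.15; likelihood ratio of a positive = 0.9/0.15 = 6.
Target posterior odds = 0.99/0.01 = 99.
Require 6ⁿ ≥ 99 ÷ (17/983) = 97317/17.
6⁴ = 1296 falls short of 97317/17 but 6⁵ = 7776 reaches it, so n = 5.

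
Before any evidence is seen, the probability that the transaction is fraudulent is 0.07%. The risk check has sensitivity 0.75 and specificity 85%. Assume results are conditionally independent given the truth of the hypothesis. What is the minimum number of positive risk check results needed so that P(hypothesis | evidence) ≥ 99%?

Prior odds: 0.0007 ÷ 0.9993 = 7/9993.
False-positive rate = 1 − 0.85 = 0.15; likelihood ratio of a positive = 0.75/0.15 = 5.
Target odds: 0.99 ÷ 0.01 = 99.
Need (7/9993) × 5ⁿ ≥ 99, i.e. 5ⁿ ≥ 989307/7.
5⁷ = 78125 falls short of 989307/7 but 5⁸ = 390625 reaches it, so n = 8.

8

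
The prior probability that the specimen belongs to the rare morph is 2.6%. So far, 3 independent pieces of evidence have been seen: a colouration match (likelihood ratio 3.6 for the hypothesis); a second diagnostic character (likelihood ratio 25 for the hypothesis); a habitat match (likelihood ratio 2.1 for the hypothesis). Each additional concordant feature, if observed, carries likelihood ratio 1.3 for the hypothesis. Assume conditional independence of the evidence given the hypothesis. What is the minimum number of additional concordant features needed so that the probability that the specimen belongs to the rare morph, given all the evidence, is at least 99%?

12

Prior odds = 0.026/0.974 = 13/487.
Combined Bayes factor of the evidence already in hand = 3.6 × 25 × 2.1 = 189.
Odds after that evidence = (13/487) × 189 = 2457/487.
Target odds = 0.99/0.01 = 99.
Need 1.3ⁿ ≥ 99 ÷ (2457/487) = 5357/273.
1.3¹¹ ≈17.9216 falls short of 5357/273 but 1.3¹² ≈23.2981 reaches it, so n = 12.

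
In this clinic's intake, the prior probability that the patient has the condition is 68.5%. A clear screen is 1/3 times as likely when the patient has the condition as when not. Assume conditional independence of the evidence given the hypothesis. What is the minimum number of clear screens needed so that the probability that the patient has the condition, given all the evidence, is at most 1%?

Prior odds: 0.685 ÷ 0.315 = 137/63.
Likelihood ratio per clear screen = 1/3.
Target odds: 0.01 ÷ 0.99 = 1/99.
Require (1/3)ⁿ ≤ 1/99 ÷ (137/63) = 7/1507.
(1/3)⁴ = 1/81 is still above 7/1507 but (1/3)⁵ = 1/243 is at or below it, so n = 5.

5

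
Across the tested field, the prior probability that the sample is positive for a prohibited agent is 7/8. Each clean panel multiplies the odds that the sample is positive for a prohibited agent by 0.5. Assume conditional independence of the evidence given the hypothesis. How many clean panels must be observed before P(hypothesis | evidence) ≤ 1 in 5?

Prior odds: 0.875 ÷ 0.125 = 7.
Likelihood ratio per clean panel = 0.5.
Target odds: 0.2 ÷ 0.8 = 0.25.
Need 7 × 0.5ⁿ ≤ 0.25, i.e. 0.5ⁿ ≤ 1/28.
0.5⁴ = 0.0625 is still above 1/28 but 0.5⁵ = 0.03125 is at or below it, so n = 5.

5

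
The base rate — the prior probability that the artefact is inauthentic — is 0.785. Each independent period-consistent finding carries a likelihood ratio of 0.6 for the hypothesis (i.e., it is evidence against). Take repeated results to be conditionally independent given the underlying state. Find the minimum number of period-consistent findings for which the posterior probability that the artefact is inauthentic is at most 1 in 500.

15

Prior odds = 0.785/0.215 = 157/43.
Likelihood ratio per period-consistent finding = 0.6.
Target posterior odds = 0.002/0.998 = 1/499.
Require 0.6ⁿ ≤ 1/499 ÷ (157/43) = 43/78343.
0.6¹⁴ ≈0.000783642 is still above 43/78343 but 0.6¹⁵ ≈0.000470185 is at or below it, so n = 15.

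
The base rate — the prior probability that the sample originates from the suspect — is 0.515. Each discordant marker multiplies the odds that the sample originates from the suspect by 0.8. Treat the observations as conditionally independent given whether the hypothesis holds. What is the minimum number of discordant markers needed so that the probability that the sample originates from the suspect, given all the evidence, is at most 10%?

11

Prior odds: 0.515 ÷ 0.485 = 103/97.
Likelihood ratio per discordant marker = 0.8.
Target odds: 0.1 ÷ 0.9 = 1/9.
Require 0.8ⁿ ≤ 1/9 ÷ (103/97) = 97/927.
0.8¹⁰ = 1048576/9765625 is still above 97/927 but 0.8¹¹ = 4194304/48828125 is at or below it, so n = 11.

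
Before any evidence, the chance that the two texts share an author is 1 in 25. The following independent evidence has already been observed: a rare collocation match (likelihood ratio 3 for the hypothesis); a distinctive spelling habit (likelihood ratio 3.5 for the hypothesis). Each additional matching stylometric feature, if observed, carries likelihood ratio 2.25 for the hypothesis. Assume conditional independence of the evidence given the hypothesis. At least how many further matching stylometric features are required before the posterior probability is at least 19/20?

Prior odds = 0.04/0.96 = 1/24.
Combined Bayes factor of the evidence already in hand = 3 × 3.5 = 10.5.
Odds after that evidence = (1/24) × 10.5 = 0.4375.
Target odds = 0.95/0.05 = 19.
Need 2.25ⁿ ≥ 19 ÷ 0.4375 = 304/7.
2.25⁴ = 25.62890625 falls short of 304/7 but 2.25⁵ = 59049/1024 reaches it, so n = 5.

5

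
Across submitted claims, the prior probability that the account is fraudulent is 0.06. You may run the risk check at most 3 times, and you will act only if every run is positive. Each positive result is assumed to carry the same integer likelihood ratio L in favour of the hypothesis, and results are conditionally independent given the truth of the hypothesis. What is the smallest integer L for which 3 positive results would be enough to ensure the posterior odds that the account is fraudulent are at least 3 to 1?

4

Prior odds = 0.06/0.94 = 3/47.
Target odds = 3.
Need L³ ≥ 3 ÷ (3/47) = 47.
3³ = 27 < 47 ≤ 64 = 4³, so L = 4.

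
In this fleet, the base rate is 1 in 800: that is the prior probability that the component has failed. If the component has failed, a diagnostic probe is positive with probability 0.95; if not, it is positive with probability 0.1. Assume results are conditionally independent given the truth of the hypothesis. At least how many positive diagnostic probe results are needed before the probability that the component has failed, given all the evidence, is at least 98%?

5

Prior odds: 0.00125 ÷ 0.99875 = 1/799.
Likelihood ratio of a positive = 0.95/0.1 = 9.5.
Target posterior odds = 0.98/0.02 = 49.
Require 9.5ⁿ ≥ 49 ÷ (1/799) = 39151.
9.5⁴ = 8145.0625 falls short of 39151 but 9.5⁵ = 77378.09375 reaches it, so n = 5.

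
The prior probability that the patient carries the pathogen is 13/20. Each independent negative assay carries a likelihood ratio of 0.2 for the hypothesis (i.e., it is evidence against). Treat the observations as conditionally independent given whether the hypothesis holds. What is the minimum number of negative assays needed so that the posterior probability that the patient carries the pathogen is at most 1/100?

Prior odds: 0.65 ÷ 0.35 = 13/7.
Likelihood ratio per negative assay = 0.2.
Target posterior odds = 0.01/0.99 = 1/99.
Require 0.2ⁿ ≤ 1/99 ÷ (13/7) = 7/1287.
0.2³ = 0.008 is still above 7/1287 but 0.2⁴ = 0.0016 is at or below it, so n = 4.

4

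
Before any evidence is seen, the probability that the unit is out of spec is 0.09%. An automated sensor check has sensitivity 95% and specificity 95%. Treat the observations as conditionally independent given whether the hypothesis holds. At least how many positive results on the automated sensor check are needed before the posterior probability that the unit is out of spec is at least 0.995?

5

Prior odds = 0.0009/0.9991 = 9/9991.
False-positive rate = 1 − 0.95 = 0.05; likelihood ratio of a positive = 0.95/0.05 = 19.
Target posterior odds = 0.995/0.005 = 199.
Require 19ⁿ ≥ 199 ÷ (9/9991) = 1988209/9.
19⁴ = 130321 falls short of 1988209/9 but 19⁵ = 2476099 reaches it, so n = 5.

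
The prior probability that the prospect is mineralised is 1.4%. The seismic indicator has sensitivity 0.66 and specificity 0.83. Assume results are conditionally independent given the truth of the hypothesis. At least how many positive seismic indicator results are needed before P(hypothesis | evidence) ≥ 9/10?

Prior odds: 0.014 ÷ 0.986 = 7/493.
False-positive rate = 1 − 0.83 = 0.17; likelihood ratio of a positive = 0.66/0.17 = 66/17.
Target posterior odds = 0.9/0.1 = 9.
Require (66/17)ⁿ ≥ 9 ÷ (7/493) = 4437/7.
(66/17)⁴ = 18974736/83521 falls short of 4437/7 but (66/17)⁵ ≈882.013 reaches it, so n = 5.

5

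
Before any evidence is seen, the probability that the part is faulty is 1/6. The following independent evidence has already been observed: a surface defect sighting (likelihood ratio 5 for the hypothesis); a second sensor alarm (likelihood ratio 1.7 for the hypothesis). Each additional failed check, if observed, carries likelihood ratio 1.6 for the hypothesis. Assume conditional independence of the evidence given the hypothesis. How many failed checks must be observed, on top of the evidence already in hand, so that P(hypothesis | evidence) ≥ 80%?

Prior odds = (1/6)/(5/6) = 0.2.
Combined Bayes factor of the evidence already in hand = 5 × 1.7 = 8.5.
Odds after that evidence = 0.2 × 8.5 = 1.7.
Target odds = 0.8/0.2 = 4.
Need 1.6ⁿ ≥ 4 ÷ 1.7 = 40/17.
1.6¹ = 1.6 falls short of 40/17 but 1.6² = 2.56 reaches it, so n = 2.

2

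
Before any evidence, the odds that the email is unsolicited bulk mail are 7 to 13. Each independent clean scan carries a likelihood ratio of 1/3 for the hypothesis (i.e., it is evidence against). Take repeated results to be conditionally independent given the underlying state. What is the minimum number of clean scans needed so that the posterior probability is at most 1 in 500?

6

Prior odds = 7/13.
Likelihood ratio per clean scan = 1/3.
Target odds: 0.002 ÷ 0.998 = 1/499.
Need (7/13) × (1/3)ⁿ ≤ 1/499, i.e. (1/3)ⁿ ≤ 13/3493.
(1/3)⁵ = 1/243 is still above 13/3493 but (1/3)⁶ = 1/729 is at or below it, so n = 6.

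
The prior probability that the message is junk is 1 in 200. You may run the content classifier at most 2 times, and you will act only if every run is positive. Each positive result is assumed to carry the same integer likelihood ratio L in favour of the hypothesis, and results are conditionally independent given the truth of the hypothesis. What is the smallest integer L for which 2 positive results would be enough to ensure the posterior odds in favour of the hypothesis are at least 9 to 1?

43

Prior odds = 0.005/0.995 = 1/199.
Target odds = 9.
Need L² ≥ 9 ÷ (1/199) = 1791.
42² = 1764 < 1791 ≤ 1849 = 43², so L = 43.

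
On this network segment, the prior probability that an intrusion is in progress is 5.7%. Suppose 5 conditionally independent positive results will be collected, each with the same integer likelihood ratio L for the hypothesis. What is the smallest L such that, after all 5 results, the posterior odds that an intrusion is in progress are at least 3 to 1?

3

Prior odds = 0.057/0.943 = 57/943.
Target odds = 3.
Need L⁵ ≥ 3 ÷ (57/943) = 943/19.
2⁵ = 32 < 943/19 ≤ 243 = 3⁵, so L = 3.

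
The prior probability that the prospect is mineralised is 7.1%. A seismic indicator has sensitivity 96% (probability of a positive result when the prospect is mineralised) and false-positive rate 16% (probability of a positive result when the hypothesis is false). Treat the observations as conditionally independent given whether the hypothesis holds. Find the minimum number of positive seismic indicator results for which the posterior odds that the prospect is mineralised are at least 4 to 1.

Prior odds = 0.071/0.929 = 71/929.
Likelihood ratio of a positive result = 0.96/0.16 = 6.
Target odds = 4.
Need (71/929) × 6ⁿ ≥ 4, i.e. 6ⁿ ≥ 3716/71.
6² = 36 falls short of 3716/71 but 6³ = 216 reaches it, so n = 3.

3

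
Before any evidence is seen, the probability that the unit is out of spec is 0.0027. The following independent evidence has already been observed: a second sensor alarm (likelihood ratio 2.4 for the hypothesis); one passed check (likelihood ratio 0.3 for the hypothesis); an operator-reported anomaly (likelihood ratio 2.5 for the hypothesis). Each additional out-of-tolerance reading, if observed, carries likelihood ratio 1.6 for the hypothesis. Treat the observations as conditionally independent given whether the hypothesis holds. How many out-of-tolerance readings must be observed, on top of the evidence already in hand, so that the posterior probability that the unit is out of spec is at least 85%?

Prior odds = 0.0027/0.9973 = 27/9973.
Combined Bayes factor of the evidence already in hand = 2.4 × 0.3 × 2.5 = 1.8.
Odds after that evidence = (27/9973) × 1.8 = 243/49865.
Target odds = 0.85/0.15 = 17/3.
Need 1.6ⁿ ≥ 17/3 ÷ (243/49865) = 847705/729.
1.6¹⁵ ≈1152.92 falls short of 847705/729 but 1.6¹⁶ ≈1844.67 reaches it, so n = 16.

16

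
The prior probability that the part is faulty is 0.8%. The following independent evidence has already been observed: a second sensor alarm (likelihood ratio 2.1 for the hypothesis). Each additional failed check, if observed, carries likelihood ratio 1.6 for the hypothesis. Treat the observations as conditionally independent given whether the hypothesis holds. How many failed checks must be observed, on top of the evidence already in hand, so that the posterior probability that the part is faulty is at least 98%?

Prior odds = 0.008/0.992 = 1/124.
Bayes factor of the evidence already in hand = 2.1.
Odds after that evidence = (1/124) × 2.1 = 21/1240.
Target odds = 0.98/0.02 = 49.
Need 1.6ⁿ ≥ 49 ÷ (21/1240) = 8680/3.
1.6¹⁶ ≈1844.67 falls short of 8680/3 but 1.6¹⁷ ≈2951.48 reaches it, so n = 17.

17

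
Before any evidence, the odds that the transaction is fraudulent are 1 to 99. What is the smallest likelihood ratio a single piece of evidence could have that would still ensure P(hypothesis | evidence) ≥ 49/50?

Prior odds = 1/99.
Target odds = 0.98/0.02 = 49.
Required Bayes factor = 49 ÷ (1/99) = 4851.

4851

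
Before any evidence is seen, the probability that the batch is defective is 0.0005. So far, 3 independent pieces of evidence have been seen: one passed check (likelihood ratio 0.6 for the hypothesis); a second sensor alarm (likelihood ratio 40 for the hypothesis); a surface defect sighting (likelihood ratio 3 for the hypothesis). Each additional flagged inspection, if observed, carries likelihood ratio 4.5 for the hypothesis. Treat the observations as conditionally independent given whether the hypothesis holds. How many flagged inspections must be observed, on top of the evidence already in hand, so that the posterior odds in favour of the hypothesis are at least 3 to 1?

Prior odds = 0.0005/0.9995 = 1/1999.
Combined Bayes factor of the evidence already in hand = 0.6 × 40 × 3 = 72.
Odds after that evidence = (1/1999) × 72 = 72/1999.
Target odds = 3.
Need 4.5ⁿ ≥ 3 ÷ (72/1999) = 1999/24.
4.5² = 20.25 falls short of 1999/24 but 4.5³ = 91.125 reaches it, so n = 3.

3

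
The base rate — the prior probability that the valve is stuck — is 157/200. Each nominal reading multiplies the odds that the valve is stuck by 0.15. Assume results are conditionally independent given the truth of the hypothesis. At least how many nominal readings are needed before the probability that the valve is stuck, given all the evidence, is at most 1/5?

2

Prior odds: 0.785 ÷ 0.215 = 157/43.
Likelihood ratio per nominal reading = 0.15.
Target posterior odds = 0.2/0.8 = 0.25.
Need (157/43) × 0.15ⁿ ≤ 0.25, i.e. 0.15ⁿ ≤ 43/628.
0.15¹ = 0.15 is still above 43/628 but 0.15² = 0.0225 is at or below it, so n = 2.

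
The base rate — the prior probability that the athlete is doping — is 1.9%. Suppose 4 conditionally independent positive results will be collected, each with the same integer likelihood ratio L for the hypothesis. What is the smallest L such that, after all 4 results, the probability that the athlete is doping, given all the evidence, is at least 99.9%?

Prior odds = 0.019/0.981 = 19/981.
Target odds = 0.999/0.001 = 999.
Need L⁴ ≥ 999 ÷ (19/981) = 980019/19.
15⁴ = 50625 < 980019/19 ≤ 65536 = 16⁴, so L = 16.

16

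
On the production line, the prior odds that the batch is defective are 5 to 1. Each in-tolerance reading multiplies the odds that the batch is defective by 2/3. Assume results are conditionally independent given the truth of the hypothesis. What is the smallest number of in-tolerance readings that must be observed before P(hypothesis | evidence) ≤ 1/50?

14

Prior odds = 5.
Likelihood ratio per in-tolerance reading = 2/3.
Target posterior odds = 0.02/0.98 = 1/49.
Require (2/3)ⁿ ≤ 1/49 ÷ 5 = 1/245.
(2/3)¹³ = 8192/1594323 is still above 1/245 but (2/3)¹⁴ = 16384/4782969 is at or below it, so n = 14.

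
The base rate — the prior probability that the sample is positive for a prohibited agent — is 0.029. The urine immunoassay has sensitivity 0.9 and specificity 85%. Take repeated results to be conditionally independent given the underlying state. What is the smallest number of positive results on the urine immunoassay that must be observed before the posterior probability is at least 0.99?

5

Prior odds = 0.029/0.971 = 29/971.
False-positive rate = 1 − 0.85 = 0.15; likelihood ratio of a positive = 0.9/0.15 = 6.
Target odds: 0.99 ÷ 0.01 = 99.
Need (29/971) × 6ⁿ ≥ 99, i.e. 6ⁿ ≥ 96129/29.
6⁴ = 1296 falls short of 96129/29 but 6⁵ = 7776 reaches it, so n = 5.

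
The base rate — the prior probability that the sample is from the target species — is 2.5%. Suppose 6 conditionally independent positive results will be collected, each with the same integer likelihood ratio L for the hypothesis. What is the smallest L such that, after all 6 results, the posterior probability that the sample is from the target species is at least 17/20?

3

Prior odds = 0.025/0.975 = 1/39.
Target odds = 0.85/0.15 = 17/3.
Need L⁶ ≥ 17/3 ÷ (1/39) = 221.
2⁶ = 64 < 221 ≤ 729 = 3⁶, so L = 3.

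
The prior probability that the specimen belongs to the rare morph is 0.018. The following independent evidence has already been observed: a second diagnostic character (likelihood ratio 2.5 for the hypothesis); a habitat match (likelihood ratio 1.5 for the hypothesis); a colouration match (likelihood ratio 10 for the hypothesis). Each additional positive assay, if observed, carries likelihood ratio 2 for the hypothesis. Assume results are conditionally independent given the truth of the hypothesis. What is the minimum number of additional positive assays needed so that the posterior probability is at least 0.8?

3

Prior odds = 0.018/0.982 = 9/491.
Combined Bayes factor of the evidence already in hand = 2.5 × 1.5 × 10 = 37.5.
Odds after that evidence = (9/491) × 37.5 = 675/982.
Target odds = 0.8/0.2 = 4.
Need 2ⁿ ≥ 4 ÷ (675/982) = 3928/675.
2² = 4 falls short of 3928/675 but 2³ = 8 reaches it, so n = 3.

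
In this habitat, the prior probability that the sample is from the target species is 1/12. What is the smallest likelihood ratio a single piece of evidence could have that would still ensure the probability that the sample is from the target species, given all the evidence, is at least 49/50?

Prior odds = (1/12)/(11/12) = 1/11.
Target odds = 0.98/0.02 = 49.
Required Bayes factor = 49 ÷ (1/11) = 539.

539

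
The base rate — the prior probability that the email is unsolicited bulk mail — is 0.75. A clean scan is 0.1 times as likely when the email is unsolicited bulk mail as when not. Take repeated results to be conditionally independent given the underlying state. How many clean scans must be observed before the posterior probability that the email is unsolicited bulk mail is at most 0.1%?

4

Prior odds = 0.75/0.25 = 3.
Likelihood ratio per clean scan = 0.1.
Target posterior odds = 0.001/0.999 = 1/999.
Require 0.1ⁿ ≤ 1/999 ÷ 3 = 1/2997.
0.1³ = 0.001 is still above 1/2997 but 0.1⁴ = 0.0001 is at or below it, so n = 4.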